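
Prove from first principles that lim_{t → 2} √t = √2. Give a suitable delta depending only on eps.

delta = min(2, √2·eps)

Fix eps > 0. We want delta > 0 such that 0 < |t − 2| < delta implies |√t − √2| < eps.
Multiplying by the conjugate, |√t − √2| = |t − 2|/(√t + √2).
Restrict delta ≤ 2 so that |t − 2| < 2 forces t > 0, and then √t + √2 > √2.
Hence |√t − √2| < |t − 2|/√2, which is < eps once |t − 2| < √2·eps.
Take delta = min(2, √2·eps). If 0 < |t − 2| < delta then t > 0 and |√t − √2| < |t − 2|/√2 < eps.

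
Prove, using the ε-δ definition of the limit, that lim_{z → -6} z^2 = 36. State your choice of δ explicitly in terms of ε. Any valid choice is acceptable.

Fix ε > 0. We seek δ > 0 with 0 < |z + 6| < δ ⇒ |z^2 − 36| < ε.
Factor: z^2 − 36 = (z + 6)(z - 6), so |z^2 − 36| = |z + 6|·|z - 6|.
Restrict δ ≤ 1. Then |z + 6| < 1 gives |z| < 7, so by the triangle inequality |z - 6| ≤ 7 + 6 = 13.
Hence |z^2 − 36| ≤ 13|z + 6|, which is < ε once |z + 6| < ε/13.
Take δ = min(1, ε/13). If 0 < |z + 6| < δ then both bounds hold and |z^2 − 36| ≤ 13|z + 6| < 13·(ε/13) = ε.

δ = min(1, ε/13)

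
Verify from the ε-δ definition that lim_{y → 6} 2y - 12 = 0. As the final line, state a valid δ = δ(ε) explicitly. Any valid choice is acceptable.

δ = ε/2

Let ε > 0 be given. We need δ > 0 so that 0 < |y − 6| < δ implies |(2y - 12)| < ε.
|(2y - 12)| = |2y - 12| = 2|y − 6|.
So 2|y − 6| < ε exactly when |y − 6| < ε/2.
Choosing δ = ε/2 gives |(2y - 12)| = 2|y − 6| < ε whenever |y − 6| < δ.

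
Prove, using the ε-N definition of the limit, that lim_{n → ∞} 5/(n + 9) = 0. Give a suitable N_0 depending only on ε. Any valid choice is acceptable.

Let ε > 0 be given. For n ≥ 1, |5/(n + 9) − 0| = 5/(n + 9) ≤ 5/n.
We need 5/n < ε, i.e. n > 5/ε.
Take N_0 = 5/ε. If n > N_0 then |5/(n + 9)| ≤ 5/n < ε.

N_0 = 5/ε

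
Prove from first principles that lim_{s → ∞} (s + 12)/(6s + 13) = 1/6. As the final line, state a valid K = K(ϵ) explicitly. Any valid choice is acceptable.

K = (59/36)/ϵ

Suppose ϵ > 0. We seek K > 0 such that s > K implies |(s + 12)/(6s + 13) − (1/6)| < ϵ.
(s + 12)/(6s + 13) − (1/6) = (6(s + 12) − (6s + 13)) / (6(6s + 13)) = 59/(6(6s + 13)).
For s > 0 we have 6s + 13 > 6s, so |(s + 12)/(6s + 13) − (1/6)| = 59/(6(6s + 13)) < 59/(6·6s) = (59/36)/s.
Thus |(s + 12)/(6s + 13) − (1/6)| < ϵ whenever s > (59/36)/ϵ.
Take K = (59/36)/ϵ. If s > K then |(s + 12)/(6s + 13) − (1/6)| < (59/36)/s < ϵ.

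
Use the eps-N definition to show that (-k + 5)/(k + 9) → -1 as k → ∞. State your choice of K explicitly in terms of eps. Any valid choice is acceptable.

K = 14/eps

Let eps > 0 be given. For k ≥ 1, |(-k + 5)/(k + 9) + 1| = |14|/((k + 9)) = 14/((k + 9)).
Since k + 9 ≥ k for k ≥ 1, this is ≤ 14/(k) = 14/k.
So |(-k + 5)/(k + 9) + 1| < eps whenever k > 14/eps.
Take K = 14/eps. If k > K then |(-k + 5)/(k + 9) + 1| ≤ 14/k < eps.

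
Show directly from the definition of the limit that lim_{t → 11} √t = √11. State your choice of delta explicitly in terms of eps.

delta = min(11, √11·eps)

Let eps > 0. We want delta > 0 such that 0 < |t − 11| < delta implies |√t − √11| < eps.
Multiplying by the conjugate, |√t − √11| = |t − 11|/(√t + √11).
Restrict delta ≤ 11 so that |t − 11| < 11 forces t > 0, and then √t + √11 > √11.
Hence |√t − √11| < |t − 11|/√11, which is < eps once |t − 11| < √11·eps.
Take delta = min(11, √11·eps). If 0 < |t − 11| < delta then t > 0 and |√t − √11| < |t − 11|/√11 < eps.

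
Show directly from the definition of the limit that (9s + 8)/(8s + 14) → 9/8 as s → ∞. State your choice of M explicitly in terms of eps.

M = (31/32)/eps

Let eps > 0. We seek M > 0 such that s > M implies |(9s + 8)/(8s + 14) − (9/8)| < eps.
(9s + 8)/(8s + 14) − (9/8) = (8(9s + 8) − 9(8s + 14)) / (8(8s + 14)) = -62/(8(8s + 14)).
For s > 0 we have 8s + 14 > 8s, so |(9s + 8)/(8s + 14) − (9/8)| = 62/(8(8s + 14)) < 62/(8·8s) = (31/32)/s.
Thus |(9s + 8)/(8s + 14) − (9/8)| < eps whenever s > (31/32)/eps.
Take M = (31/32)/eps. If s > M then |(9s + 8)/(8s + 14) − (9/8)| < (31/32)/s < eps.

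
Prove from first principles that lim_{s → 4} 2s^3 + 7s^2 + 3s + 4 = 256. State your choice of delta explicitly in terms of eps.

delta = min(1, eps/188)

Let eps > 0. We want delta > 0 such that 0 < |s − 4| < delta implies |(2s^3 + 7s^2 + 3s + 4) − 256| < eps.
(2s^3 + 7s^2 + 3s + 4) − 256 = 2s^3 + 7s^2 + 3s - 252 = (s − 4)(2s^2 + 15s + 63).
So |(2s^3 + 7s^2 + 3s + 4) − 256| = |s − 4|·|2s^2 + 15s + 63|.
Require delta ≤ 1. Then |s − 4| < 1 gives |s| < 5, and by the triangle inequality |2s^2 + 15s + 63| ≤ 2·5^2 + 15·5 + 63 = 188.
Hence |(2s^3 + 7s^2 + 3s + 4) − 256| ≤ 188|s − 4| < eps provided |s − 4| < eps/188.
Take delta = min(1, eps/188). Then 0 < |s − 4| < delta gives both |s − 4| < 1 and |s − 4| < eps/188, so |(2s^3 + 7s^2 + 3s + 4) − 256| < eps.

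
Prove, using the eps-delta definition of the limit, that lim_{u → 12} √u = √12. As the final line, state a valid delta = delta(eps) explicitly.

delta = min(12, √12·eps)

Suppose eps > 0. We want delta > 0 such that 0 < |u − 12| < delta implies |√u − √12| < eps.
Multiplying by the conjugate, |√u − √12| = |u − 12|/(√u + √12).
Restrict delta ≤ 12 so that |u − 12| < 12 forces u > 0, and then √u + √12 > √12.
Hence |√u − √12| < |u − 12|/√12, which is < eps once |u − 12| < √12·eps.
Take delta = min(12, √12·eps). If 0 < |u − 12| < delta then u > 0 and |√u − √12| < |u − 12|/√12 < eps.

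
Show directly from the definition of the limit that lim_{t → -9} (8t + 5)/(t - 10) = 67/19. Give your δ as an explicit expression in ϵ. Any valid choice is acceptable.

Fix ϵ > 0. We want δ > 0 with 0 < |t + 9| < δ ⇒ |(8t + 5)/(t - 10) − (67/19)| < ϵ.
Combining over a common denominator, (8t + 5)/(t - 10) − (67/19) = [(8t + 5)·(-19) − (-67)·(t - 10)] / [(-19)·(t - 10)] = -85(t + 9) / ((-19)(t - 10)).
So |(8t + 5)/(t - 10) − (67/19)| = 85|t + 9| / (19·|t − 10|).
Restrict δ ≤ 19/2. Then |t + 9| < 19/2 gives |t − 10| = |(t + 9) + (-19)| ≥ 19 − 19/2 = 19/2.
Hence |(8t + 5)/(t - 10) − (67/19)| < 85|t + 9|/(19·(19/2)) = (170/361)|t + 9|, which is < ϵ once |t + 9| < (361/170)ϵ.
Take δ = min(19/2, (361/170)ϵ). Then 0 < |t + 9| < δ forces both bounds, so |(8t + 5)/(t - 10) − (67/19)| < ϵ.

δ = min(19/2, (361/170)ϵ)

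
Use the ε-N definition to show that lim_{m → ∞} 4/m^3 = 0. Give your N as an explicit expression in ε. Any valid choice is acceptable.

Fix ε > 0. For m ≥ 1, |4/m^3 − 0| = 4/m^3.
4/m^3 < ε ⇔ m^3 > 4/ε ⇔ m > (4/ε)^{1/3}.
Take N = (4/ε)^{1/3}. Then m > N implies 4/m^3 < ε.

N = (4/ε)^{1/3}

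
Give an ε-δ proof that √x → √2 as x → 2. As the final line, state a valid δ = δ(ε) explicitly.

δ = min(2, √2·ε)

Fix ε > 0. We want δ > 0 such that 0 < |x − 2| < δ implies |√x − √2| < ε.
Multiplying by the conjugate, |√x − √2| = |x − 2|/(√x + √2).
Restrict δ ≤ 2 so that |x − 2| < 2 forces x > 0, and then √x + √2 > √2.
Hence |√x − √2| < |x − 2|/√2, which is < ε once |x − 2| < √2·ε.
Take δ = min(2, √2·ε). If 0 < |x − 2| < δ then x > 0 and |√x − √2| < |x − 2|/√2 < ε.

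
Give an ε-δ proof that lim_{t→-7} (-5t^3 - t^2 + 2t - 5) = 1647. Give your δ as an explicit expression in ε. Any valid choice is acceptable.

Fix ε > 0. We want δ > 0 such that 0 < |t + 7| < δ implies |(-5t^3 - t^2 + 2t - 5) − 1647| < ε.
(-5t^3 - t^2 + 2t - 5) − 1647 = -5t^3 - t^2 + 2t - 1652 = (t + 7)(-5t^2 + 34t - 236).
So |(-5t^3 - t^2 + 2t - 5) − 1647| = |t + 7|·|-5t^2 + 34t - 236|.
Require δ ≤ 2. Then |t + 7| < 2 gives |t| < 9, and by the triangle inequality |-5t^2 + 34t - 236| ≤ 5·9^2 + 34·9 + 236 = 947.
Hence |(-5t^3 - t^2 + 2t - 5) − 1647| ≤ 947|t + 7| < ε provided |t + 7| < ε/947.
Take δ = min(2, ε/947). Then 0 < |t + 7| < δ gives both |t + 7| < 2 and |t + 7| < ε/947, so |(-5t^3 - t^2 + 2t - 5) − 1647| < ε.

δ = min(2, ε/947)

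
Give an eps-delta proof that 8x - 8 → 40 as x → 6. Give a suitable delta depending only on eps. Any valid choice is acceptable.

delta = eps/8

Let eps > 0. We need delta > 0 so that 0 < |x − 6| < delta implies |(8x - 8) − 40| < eps.
Since (8x - 8) − 40 = 8(x − 6), we have |(8x - 8) − 40| = 8|x − 6|.
So 8|x − 6| < eps exactly when |x − 6| < eps/8.
Choosing delta = eps/8 gives |(8x - 8) − 40| = 8|x − 6| < eps whenever |x − 6| < delta.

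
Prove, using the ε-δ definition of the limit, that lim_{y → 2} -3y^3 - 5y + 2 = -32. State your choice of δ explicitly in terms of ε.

Suppose ε > 0. We want δ > 0 such that 0 < |y − 2| < δ implies |(-3y^3 - 5y + 2) + 32| < ε.
(-3y^3 - 5y + 2) + 32 = -3y^3 - 5y + 34 = (y − 2)(-3y^2 - 6y - 17).
So |(-3y^3 - 5y + 2) + 32| = |y − 2|·|-3y^2 - 6y - 17|.
Require δ ≤ 2. Then |y − 2| < 2 gives |y| < 4, and by the triangle inequality |-3y^2 - 6y - 17| ≤ 3·4^2 + 6·4 + 17 = 89.
Hence |(-3y^3 - 5y + 2) + 32| ≤ 89|y − 2| < ε provided |y − 2| < ε/89.
Choosing δ = min(2, ε/89) ensures both conditions, hence |(-3y^3 - 5y + 2) + 32| < ε.

δ = min(2, ε/89)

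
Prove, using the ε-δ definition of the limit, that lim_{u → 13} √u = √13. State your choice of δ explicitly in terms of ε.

Fix ε > 0. We want δ > 0 such that 0 < |u − 13| < δ implies |√u − √13| < ε.
Multiplying by the conjugate, |√u − √13| = |u − 13|/(√u + √13).
Restrict δ ≤ 13 so that |u − 13| < 13 forces u > 0, and then √u + √13 > √13.
Hence |√u − √13| < |u − 13|/√13, which is < ε once |u − 13| < √13·ε.
Take δ = min(13, √13·ε). If 0 < |u − 13| < δ then u > 0 and |√u − √13| < |u − 13|/√13 < ε.

δ = min(13, √13·ε)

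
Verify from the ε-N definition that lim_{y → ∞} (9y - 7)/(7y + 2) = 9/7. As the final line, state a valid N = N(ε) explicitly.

N = (67/49)/ε

Let ε > 0. We seek N > 0 such that y > N implies |(9y - 7)/(7y + 2) − (9/7)| < ε.
(9y - 7)/(7y + 2) − (9/7) = (7(9y - 7) − 9(7y + 2)) / (7(7y + 2)) = -67/(7(7y + 2)).
For y > 0 we have 7y + 2 > 7y, so |(9y - 7)/(7y + 2) − (9/7)| = 67/(7(7y + 2)) < 67/(7·7y) = (67/49)/y.
Thus |(9y - 7)/(7y + 2) − (9/7)| < ε whenever y > (67/49)/ε.
Take N = (67/49)/ε. If y > N then |(9y - 7)/(7y + 2) − (9/7)| < (67/49)/y < ε.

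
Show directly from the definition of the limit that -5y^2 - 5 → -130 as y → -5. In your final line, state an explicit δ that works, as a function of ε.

Let ε > 0 be given. We want δ > 0 such that 0 < |y + 5| < δ implies |(-5y^2 - 5) + 130| < ε.
(-5y^2 - 5) + 130 = -5y^2 + 125 = (y + 5)(-5y + 25).
So |(-5y^2 - 5) + 130| = |y + 5|·|-5y + 25|.
Assume first that |y + 5| < 1, so |y| < 6. Then |-5y + 25| ≤ 5·6 + 25 = 55.
Hence |(-5y^2 - 5) + 130| ≤ 55|y + 5| < ε provided |y + 5| < ε/55.
Take δ = min(1, ε/55). Then 0 < |y + 5| < δ gives both |y + 5| < 1 and |y + 5| < ε/55, so |(-5y^2 - 5) + 130| < ε.

δ = min(1, ε/55)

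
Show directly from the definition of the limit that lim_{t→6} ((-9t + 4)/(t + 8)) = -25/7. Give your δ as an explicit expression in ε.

δ = min(7, (49/38)ε)

Let ε > 0. We want δ > 0 with 0 < |t − 6| < δ ⇒ |(-9t + 4)/(t + 8) + 25/7| < ε.
Combining over a common denominator, (-9t + 4)/(t + 8) + 25/7 = [(-9t + 4)·14 − (-50)·(t + 8)] / [14·(t + 8)] = -76(t − 6) / (14(t + 8)).
So |(-9t + 4)/(t + 8) + 25/7| = 76|t − 6| / (14·|t + 8|).
Require δ ≤ 7, so |t + 8| ≥ |14| − |t − 6| > 14 − 7 = 7.
Hence |(-9t + 4)/(t + 8) + 25/7| < 76|t − 6|/(14·7) = (38/49)|t − 6|, which is < ε once |t − 6| < (49/38)ε.
Take δ = min(7, (49/38)ε). Then 0 < |t − 6| < δ forces both bounds, so |(-9t + 4)/(t + 8) + 25/7| < ε.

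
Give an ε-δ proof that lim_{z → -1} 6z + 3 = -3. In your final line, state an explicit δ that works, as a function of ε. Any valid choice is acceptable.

δ = ε/6

Let ε > 0 be given. We need δ > 0 so that 0 < |z + 1| < δ implies |(6z + 3) + 3| < ε.
Since (6z + 3) + 3 = 6(z + 1), we have |(6z + 3) + 3| = 6|z + 1|.
So 6|z + 1| < ε exactly when |z + 1| < ε/6.
Take δ = ε/6. If 0 < |z + 1| < δ then |(6z + 3) + 3| = 6|z + 1| < 6·(ε/6) = ε.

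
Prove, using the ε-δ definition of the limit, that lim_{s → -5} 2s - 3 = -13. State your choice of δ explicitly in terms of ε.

Let ε > 0. We need δ > 0 so that 0 < |s + 5| < δ implies |(2s - 3) + 13| < ε.
Since (2s - 3) + 13 = 2(s + 5), we have |(2s - 3) + 13| = 2|s + 5|.
So 2|s + 5| < ε exactly when |s + 5| < ε/2.
Take δ = ε/2. If 0 < |s + 5| < δ then |(2s - 3) + 13| = 2|s + 5| < 2·(ε/2) = ε.

δ = ε/2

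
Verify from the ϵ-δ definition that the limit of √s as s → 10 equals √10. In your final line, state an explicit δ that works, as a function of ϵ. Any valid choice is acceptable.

Fix ϵ > 0. We want δ > 0 such that 0 < |s − 10| < δ implies |√s − √10| < ϵ.
Rationalise: √s − √10 = (s − 10)/(√s + √10), so |√s − √10| = |s − 10|/(√s + √10).
Restrict δ ≤ 10 so that |s − 10| < 10 forces s > 0, and then √s + √10 > √10.
Hence |√s − √10| < |s − 10|/√10, which is < ϵ once |s − 10| < √10·ϵ.
Take δ = min(10, √10·ϵ). If 0 < |s − 10| < δ then s > 0 and |√s − √10| < |s − 10|/√10 < ϵ.

δ = min(10, √10·ϵ)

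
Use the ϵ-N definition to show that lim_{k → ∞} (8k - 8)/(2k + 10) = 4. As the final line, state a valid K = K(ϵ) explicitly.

Fix ϵ > 0. For k ≥ 1, |(8k - 8)/(2k + 10) − 4| = |-96|/(2(2k + 10)) = 96/(2(2k + 10)).
Since 2k + 10 ≥ 2k for k ≥ 1, this is ≤ 96/(2·2k) = 24/k.
So |(8k - 8)/(2k + 10) − 4| < ϵ whenever k > 24/ϵ.
Take K = 24/ϵ. If k > K then |(8k - 8)/(2k + 10) − 4| ≤ 24/k < ϵ.

K = 24/ϵ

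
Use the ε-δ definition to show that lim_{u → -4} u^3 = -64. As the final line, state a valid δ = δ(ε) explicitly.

δ = min(1, ε/61)

Let ε > 0 be given. We seek δ > 0 with 0 < |u + 4| < δ ⇒ |u^3 + 64| < ε.
Factor: u^3 + 64 = (u + 4)(u^2 - 4u + 16), so |u^3 + 64| = |u + 4|·|u^2 - 4u + 16|.
Restrict δ ≤ 1. Then |u + 4| < 1 gives |u| < 5, so by the triangle inequality |u^2 - 4u + 16| ≤ 5^2 + 4·5 + 16 = 61.
Hence |u^3 + 64| ≤ 61|u + 4|, which is < ε once |u + 4| < ε/61.
Take δ = min(1, ε/61). If 0 < |u + 4| < δ then both bounds hold and |u^3 + 64| ≤ 61|u + 4| < 61·(ε/61) = ε.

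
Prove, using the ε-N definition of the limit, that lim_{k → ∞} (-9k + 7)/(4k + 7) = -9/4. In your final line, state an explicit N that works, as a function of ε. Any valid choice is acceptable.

Suppose ε > 0. For k ≥ 1, |(-9k + 7)/(4k + 7) + 9/4| = |91|/(4(4k + 7)) = 91/(4(4k + 7)).
Since 4k + 7 ≥ 4k for k ≥ 1, this is ≤ 91/(4·4k) = (91/16)/k.
So |(-9k + 7)/(4k + 7) + 9/4| < ε whenever k > (91/16)/ε.
Take N = (91/16)/ε. If k > N then |(-9k + 7)/(4k + 7) + 9/4| ≤ (91/16)/k < ε.

N = (91/16)/ε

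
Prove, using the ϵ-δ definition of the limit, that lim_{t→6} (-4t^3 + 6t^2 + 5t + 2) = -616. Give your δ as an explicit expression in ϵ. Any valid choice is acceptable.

δ = min(1, ϵ/425)

Suppose ϵ > 0. We want δ > 0 such that 0 < |t − 6| < δ implies |(-4t^3 + 6t^2 + 5t + 2) + 616| < ϵ.
(-4t^3 + 6t^2 + 5t + 2) + 616 = -4t^3 + 6t^2 + 5t + 618 = (t − 6)(-4t^2 - 18t - 103).
So |(-4t^3 + 6t^2 + 5t + 2) + 616| = |t − 6|·|-4t^2 - 18t - 103|.
Require δ ≤ 1. Then |t − 6| < 1 gives |t| < 7, and by the triangle inequality |-4t^2 - 18t - 103| ≤ 4·7^2 + 18·7 + 103 = 425.
Hence |(-4t^3 + 6t^2 + 5t + 2) + 616| ≤ 425|t − 6| < ϵ provided |t − 6| < ϵ/425.
Take δ = min(1, ϵ/425). Then 0 < |t − 6| < δ gives both |t − 6| < 1 and |t − 6| < ϵ/425, so |(-4t^3 + 6t^2 + 5t + 2) + 616| < ϵ.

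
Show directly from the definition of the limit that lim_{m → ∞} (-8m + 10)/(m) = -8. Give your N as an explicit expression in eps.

Let eps > 0. For m ≥ 1, |(-8m + 10)/(m) + 8| = |10|/((m)) = 10/((m)).
Since m ≥ m for m ≥ 1, this is ≤ 10/(m) = 10/m.
So |(-8m + 10)/(m) + 8| < eps whenever m > 10/eps.
Take N = 10/eps. If m > N then |(-8m + 10)/(m) + 8| ≤ 10/m < eps.

N = 10/eps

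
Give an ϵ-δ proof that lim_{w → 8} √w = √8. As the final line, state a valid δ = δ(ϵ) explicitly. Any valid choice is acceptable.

Fix ϵ > 0. We want δ > 0 such that 0 < |w − 8| < δ implies |√w − √8| < ϵ.
Rationalise: √w − √8 = (w − 8)/(√w + √8), so |√w − √8| = |w − 8|/(√w + √8).
Restrict δ ≤ 8 so that |w − 8| < 8 forces w > 0, and then √w + √8 > √8.
Hence |√w − √8| < |w − 8|/√8, which is < ϵ once |w − 8| < √8·ϵ.
Take δ = min(8, √8·ϵ). If 0 < |w − 8| < δ then w > 0 and |√w − √8| < |w − 8|/√8 < ϵ.

δ = min(8, √8·ϵ)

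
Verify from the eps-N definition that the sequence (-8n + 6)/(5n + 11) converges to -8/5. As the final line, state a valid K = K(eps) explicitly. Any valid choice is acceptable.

K = (118/25)/eps

Let eps > 0. For n ≥ 1, |(-8n + 6)/(5n + 11) + 8/5| = |118|/(5(5n + 11)) = 118/(5(5n + 11)).
Since 5n + 11 ≥ 5n for n ≥ 1, this is ≤ 118/(5·5n) = (118/25)/n.
So |(-8n + 6)/(5n + 11) + 8/5| < eps whenever n > (118/25)/eps.
Take K = (118/25)/eps. If n > K then |(-8n + 6)/(5n + 11) + 8/5| ≤ (118/25)/n < eps.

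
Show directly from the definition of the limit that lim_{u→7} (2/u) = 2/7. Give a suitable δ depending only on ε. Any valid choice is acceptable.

δ = min(7/2, (49/4)ε)

Fix ε > 0. We seek δ > 0 such that 0 < |u − 7| < δ implies |2/u − (2/7)| < ε.
|2/u − (2/7)| = 2·|7 − u|/(7·|u|) = 2|u − 7|/(7|u|).
Require δ ≤ 7/2 so that |u| > 7 − 7/2 = 7/2, hence 7|u| > 49/2.
Then |2/u − (2/7)| < 2|u − 7|/(49/2), which is < ε when |u − 7| < (49/4)ε.
Take δ = min(7/2, (49/4)ε). Then 0 < |u − 7| < δ gives both |u − 7| < 7/2 and |u − 7| < (49/4)ε, so |2/u − (2/7)| < ε.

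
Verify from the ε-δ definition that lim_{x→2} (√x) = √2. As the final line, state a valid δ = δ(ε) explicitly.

δ = min(2, √2·ε)

Fix ε > 0. We want δ > 0 such that 0 < |x − 2| < δ implies |√x − √2| < ε.
Multiplying by the conjugate, |√x − √2| = |x − 2|/(√x + √2).
Restrict δ ≤ 2 so that |x − 2| < 2 forces x > 0, and then √x + √2 > √2.
Hence |√x − √2| < |x − 2|/√2, which is < ε once |x − 2| < √2·ε.
Take δ = min(2, √2·ε). If 0 < |x − 2| < δ then x > 0 and |√x − √2| < |x − 2|/√2 < ε.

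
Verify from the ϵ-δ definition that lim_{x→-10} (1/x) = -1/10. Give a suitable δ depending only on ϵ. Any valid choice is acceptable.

Let ϵ > 0. We seek δ > 0 such that 0 < |x + 10| < δ implies |1/x + 1/10| < ϵ.
|1/x + 1/10| = |-10 − x|/(10·|x|) = |x + 10|/(10|x|).
Require δ ≤ 5 so that |x| > 10 − 5 = 5, hence 10|x| > 50.
Then |1/x + 1/10| < |x + 10|/50, which is < ϵ when |x + 10| < 50ϵ.
Take δ = min(5, 50ϵ). Then 0 < |x + 10| < δ gives both |x + 10| < 5 and |x + 10| < 50ϵ, so |1/x + 1/10| < ϵ.

δ = min(5, 50ϵ)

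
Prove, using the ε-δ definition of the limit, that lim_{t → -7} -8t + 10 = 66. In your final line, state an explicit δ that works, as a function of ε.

Let ε > 0. We need δ > 0 so that 0 < |t + 7| < δ implies |(-8t + 10) − 66| < ε.
Since (-8t + 10) − 66 = -8(t + 7), we have |(-8t + 10) − 66| = 8|t + 7|.
Thus it suffices that |t + 7| < ε/8.
Choosing δ = ε/8 gives |(-8t + 10) − 66| = 8|t + 7| < ε whenever |t + 7| < δ.

δ = ε/8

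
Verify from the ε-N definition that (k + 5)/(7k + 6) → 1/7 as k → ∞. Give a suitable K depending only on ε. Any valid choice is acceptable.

K = (29/49)/ε

Let ε > 0. For k ≥ 1, |(k + 5)/(7k + 6) − (1/7)| = |29|/(7(7k + 6)) = 29/(7(7k + 6)).
Since 7k + 6 ≥ 7k for k ≥ 1, this is ≤ 29/(7·7k) = (29/49)/k.
So |(k + 5)/(7k + 6) − (1/7)| < ε whenever k > (29/49)/ε.
Take K = (29/49)/ε. If k > K then |(k + 5)/(7k + 6) − (1/7)| ≤ (29/49)/k < ε.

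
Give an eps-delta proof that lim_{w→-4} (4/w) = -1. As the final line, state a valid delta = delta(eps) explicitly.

Fix eps > 0. We seek delta > 0 such that 0 < |w + 4| < delta implies |4/w + 1| < eps.
|4/w + 1| = 4·|-4 − w|/(4·|w|) = 4|w + 4|/(4|w|).
Restrict delta ≤ 2. Then |w + 4| < 2 gives |w| > 2, so 4|w| > 8.
Then |4/w + 1| < 4|w + 4|/8, which is < eps when |w + 4| < 2eps.
Take delta = min(2, 2eps). Then 0 < |w + 4| < delta gives both |w + 4| < 2 and |w + 4| < 2eps, so |4/w + 1| < eps.

delta = min(2, 2eps)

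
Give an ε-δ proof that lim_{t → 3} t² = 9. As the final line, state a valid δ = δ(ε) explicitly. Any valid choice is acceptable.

δ = min(1, ε/7)

Let ε > 0 be given. We seek δ > 0 with 0 < |t − 3| < δ ⇒ |t² − 9| < ε.
Factor: t² − 9 = (t − 3)(t + 3), so |t² − 9| = |t − 3|·|t + 3|.
Impose δ ≤ 1 so that |t| < 4; then |t + 3| ≤ 7.
Hence |t² − 9| ≤ 7|t − 3|, which is < ε once |t − 3| < ε/7.
Take δ = min(1, ε/7). If 0 < |t − 3| < δ then both bounds hold and |t² − 9| ≤ 7|t − 3| < 7·(ε/7) = ε.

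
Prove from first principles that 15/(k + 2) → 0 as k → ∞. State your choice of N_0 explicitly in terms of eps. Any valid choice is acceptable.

N_0 = 15/eps

Let eps > 0. For k ≥ 1, |15/(k + 2) − 0| = 15/(k + 2) ≤ 15/k.
We need 15/k < eps, i.e. k > 15/eps.
Take N_0 = 15/eps. If k > N_0 then |15/(k + 2)| ≤ 15/k < eps.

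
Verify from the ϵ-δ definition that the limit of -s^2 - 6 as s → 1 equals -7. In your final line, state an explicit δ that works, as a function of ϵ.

Let ϵ > 0. We want δ > 0 such that 0 < |s − 1| < δ implies |(-s^2 - 6) + 7| < ϵ.
(-s^2 - 6) + 7 = -s^2 + 1 = (s − 1)(-s - 1).
So |(-s^2 - 6) + 7| = |s − 1|·|-s - 1|.
Require δ ≤ 1. Then |s − 1| < 1 gives |s| < 2, and by the triangle inequality |-s - 1| ≤ 2 + 1 = 3.
Hence |(-s^2 - 6) + 7| ≤ 3|s − 1| < ϵ provided |s − 1| < ϵ/3.
Choosing δ = min(1, ϵ/3) ensures both conditions, hence |(-s^2 - 6) + 7| < ϵ.

δ = min(1, ϵ/3)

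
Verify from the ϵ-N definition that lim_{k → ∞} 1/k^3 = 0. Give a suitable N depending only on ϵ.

Let ϵ > 0. For k ≥ 1, |1/k^3 − 0| = 1/k^3.
1/k^3 < ϵ ⇔ k^3 > 1/ϵ ⇔ k > (1/ϵ)^{1/3}.
Take N = (1/ϵ)^{1/3}. Then k > N implies 1/k^3 < ϵ.

N = (1/ϵ)^{1/3}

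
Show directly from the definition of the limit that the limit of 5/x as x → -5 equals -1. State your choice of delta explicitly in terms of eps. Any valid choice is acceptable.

delta = min(5/2, (5/2)eps)

Suppose eps > 0. We seek delta > 0 such that 0 < |x + 5| < delta implies |5/x + 1| < eps.
|5/x + 1| = 5·|-5 − x|/(5·|x|) = 5|x + 5|/(5|x|).
Restrict delta ≤ 5/2. Then |x + 5| < 5/2 gives |x| > 5/2, so 5|x| > 25/2.
Then |5/x + 1| < 5|x + 5|/(25/2), which is < eps when |x + 5| < (5/2)eps.
Take delta = min(5/2, (5/2)eps). Then 0 < |x + 5| < delta gives both |x + 5| < 5/2 and |x + 5| < (5/2)eps, so |5/x + 1| < eps.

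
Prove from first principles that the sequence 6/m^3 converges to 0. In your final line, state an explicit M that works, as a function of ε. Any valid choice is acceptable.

M = (6/ε)^{1/3}

Suppose ε > 0. For m ≥ 1, |6/m^3 − 0| = 6/m^3.
6/m^3 < ε ⇔ m^3 > 6/ε ⇔ m > (6/ε)^{1/3}.
Take M = (6/ε)^{1/3}. Then m > M implies 6/m^3 < ε.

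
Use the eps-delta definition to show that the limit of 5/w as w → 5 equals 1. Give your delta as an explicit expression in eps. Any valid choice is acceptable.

Let eps > 0 be given. We seek delta > 0 such that 0 < |w − 5| < delta implies |5/w − 1| < eps.
|5/w − 1| = 5·|5 − w|/(5·|w|) = 5|w − 5|/(5|w|).
Restrict delta ≤ 5/2. Then |w − 5| < 5/2 gives |w| > 5/2, so 5|w| > 25/2.
Then |5/w − 1| < 5|w − 5|/(25/2), which is < eps when |w − 5| < (5/2)eps.
Take delta = min(5/2, (5/2)eps). Then 0 < |w − 5| < delta gives both |w − 5| < 5/2 and |w − 5| < (5/2)eps, so |5/w − 1| < eps.

delta = min(5/2, (5/2)eps)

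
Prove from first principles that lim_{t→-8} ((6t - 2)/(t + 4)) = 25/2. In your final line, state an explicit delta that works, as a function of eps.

delta = min(2, (4/13)eps)

Fix eps > 0. We want delta > 0 with 0 < |t + 8| < delta ⇒ |(6t - 2)/(t + 4) − (25/2)| < eps.
Combining over a common denominator, (6t - 2)/(t + 4) − (25/2) = [(6t - 2)·(-4) − (-50)·(t + 4)] / [(-4)·(t + 4)] = 26(t + 8) / ((-4)(t + 4)).
So |(6t - 2)/(t + 4) − (25/2)| = 26|t + 8| / (4·|t + 4|).
Require delta ≤ 2, so |t + 4| ≥ |-4| − |t + 8| > 4 − 2 = 2.
Hence |(6t - 2)/(t + 4) − (25/2)| < 26|t + 8|/(4·2) = (13/4)|t + 8|, which is < eps once |t + 8| < (4/13)eps.
Take delta = min(2, (4/13)eps). Then 0 < |t + 8| < delta forces both bounds, so |(6t - 2)/(t + 4) − (25/2)| < eps.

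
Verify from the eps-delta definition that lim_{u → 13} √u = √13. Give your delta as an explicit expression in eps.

delta = min(13, √13·eps)

Let eps > 0 be given. We want delta > 0 such that 0 < |u − 13| < delta implies |√u − √13| < eps.
Multiplying by the conjugate, |√u − √13| = |u − 13|/(√u + √13).
Restrict delta ≤ 13 so that |u − 13| < 13 forces u > 0, and then √u + √13 > √13.
Hence |√u − √13| < |u − 13|/√13, which is < eps once |u − 13| < √13·eps.
Take delta = min(13, √13·eps). If 0 < |u − 13| < delta then u > 0 and |√u − √13| < |u − 13|/√13 < eps.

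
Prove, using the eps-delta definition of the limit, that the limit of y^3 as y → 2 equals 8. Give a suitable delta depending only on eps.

delta = min(1, eps/19)

Let eps > 0 be given. We seek delta > 0 with 0 < |y − 2| < delta ⇒ |y^3 − 8| < eps.
Factor: y^3 − 8 = (y − 2)(y^2 + 2y + 4), so |y^3 − 8| = |y − 2|·|y^2 + 2y + 4|.
Impose delta ≤ 1 so that |y| < 3; then |y^2 + 2y + 4| ≤ 19.
Hence |y^3 − 8| ≤ 19|y − 2|, which is < eps once |y − 2| < eps/19.
Take delta = min(1, eps/19). If 0 < |y − 2| < delta then both bounds hold and |y^3 − 8| ≤ 19|y − 2| < 19·(eps/19) = eps.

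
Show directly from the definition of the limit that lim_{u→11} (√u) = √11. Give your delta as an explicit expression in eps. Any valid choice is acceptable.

delta = min(11, √11·eps)

Suppose eps > 0. We want delta > 0 such that 0 < |u − 11| < delta implies |√u − √11| < eps.
Rationalise: √u − √11 = (u − 11)/(√u + √11), so |√u − √11| = |u − 11|/(√u + √11).
Restrict delta ≤ 11 so that |u − 11| < 11 forces u > 0, and then √u + √11 > √11.
Hence |√u − √11| < |u − 11|/√11, which is < eps once |u − 11| < √11·eps.
Take delta = min(11, √11·eps). If 0 < |u − 11| < delta then u > 0 and |√u − √11| < |u − 11|/√11 < eps.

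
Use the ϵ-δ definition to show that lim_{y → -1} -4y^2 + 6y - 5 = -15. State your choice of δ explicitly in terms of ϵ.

δ = min(2, ϵ/22)

Suppose ϵ > 0. We want δ > 0 such that 0 < |y + 1| < δ implies |(-4y^2 + 6y - 5) + 15| < ϵ.
(-4y^2 + 6y - 5) + 15 = -4y^2 + 6y + 10 = (y + 1)(-4y + 10).
So |(-4y^2 + 6y - 5) + 15| = |y + 1|·|-4y + 10|.
Assume first that |y + 1| < 2, so |y| < 3. Then |-4y + 10| ≤ 4·3 + 10 = 22.
Hence |(-4y^2 + 6y - 5) + 15| ≤ 22|y + 1| < ϵ provided |y + 1| < ϵ/22.
Choosing δ = min(2, ϵ/22) ensures both conditions, hence |(-4y^2 + 6y - 5) + 15| < ϵ.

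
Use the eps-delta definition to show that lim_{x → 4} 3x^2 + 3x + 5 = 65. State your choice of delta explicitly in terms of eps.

Let eps > 0. We want delta > 0 such that 0 < |x − 4| < delta implies |(3x^2 + 3x + 5) − 65| < eps.
(3x^2 + 3x + 5) − 65 = 3x^2 + 3x - 60 = (x − 4)(3x + 15).
So |(3x^2 + 3x + 5) − 65| = |x − 4|·|3x + 15|.
Assume first that |x − 4| < 2, so |x| < 6. Then |3x + 15| ≤ 3·6 + 15 = 33.
Hence |(3x^2 + 3x + 5) − 65| ≤ 33|x − 4| < eps provided |x − 4| < eps/33.
Take delta = min(2, eps/33). Then 0 < |x − 4| < delta gives both |x − 4| < 2 and |x − 4| < eps/33, so |(3x^2 + 3x + 5) − 65| < eps.

delta = min(2, eps/33)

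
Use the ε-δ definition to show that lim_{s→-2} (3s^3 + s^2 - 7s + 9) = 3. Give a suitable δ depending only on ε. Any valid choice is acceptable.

Let ε > 0 be given. We want δ > 0 such that 0 < |s + 2| < δ implies |(3s^3 + s^2 - 7s + 9) − 3| < ε.
(3s^3 + s^2 - 7s + 9) − 3 = 3s^3 + s^2 - 7s + 6 = (s + 2)(3s^2 - 5s + 3).
So |(3s^3 + s^2 - 7s + 9) − 3| = |s + 2|·|3s^2 - 5s + 3|.
Assume first that |s + 2| < 1, so |s| < 3. Then |3s^2 - 5s + 3| ≤ 3·3^2 + 5·3 + 3 = 45.
Hence |(3s^3 + s^2 - 7s + 9) − 3| ≤ 45|s + 2| < ε provided |s + 2| < ε/45.
Choosing δ = min(1, ε/45) ensures both conditions, hence |(3s^3 + s^2 - 7s + 9) − 3| < ε.

δ = min(1, ε/45)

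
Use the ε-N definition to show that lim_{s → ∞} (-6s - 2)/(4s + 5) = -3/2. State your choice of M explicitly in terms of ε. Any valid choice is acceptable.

Fix ε > 0. We seek M > 0 such that s > M implies |(-6s - 2)/(4s + 5) + 3/2| < ε.
(-6s - 2)/(4s + 5) + 3/2 = (4(-6s - 2) − (-6)(4s + 5)) / (4(4s + 5)) = 22/(4(4s + 5)).
For s > 0 we have 4s + 5 > 4s, so |(-6s - 2)/(4s + 5) + 3/2| = 22/(4(4s + 5)) < 22/(4·4s) = (11/8)/s.
Thus |(-6s - 2)/(4s + 5) + 3/2| < ε whenever s > (11/8)/ε.
Take M = (11/8)/ε. If s > M then |(-6s - 2)/(4s + 5) + 3/2| < (11/8)/s < ε.

M = (11/8)/ε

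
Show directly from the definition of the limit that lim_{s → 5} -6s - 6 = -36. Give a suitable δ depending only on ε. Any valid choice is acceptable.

δ = ε/6

Suppose ε > 0. We need δ > 0 so that 0 < |s − 5| < δ implies |(-6s - 6) + 36| < ε.
|(-6s - 6) + 36| = |-6s + 30| = 6|s − 5|.
So 6|s − 5| < ε exactly when |s − 5| < ε/6.
Take δ = ε/6. If 0 < |s − 5| < δ then |(-6s - 6) + 36| = 6|s − 5| < 6·(ε/6) = ε.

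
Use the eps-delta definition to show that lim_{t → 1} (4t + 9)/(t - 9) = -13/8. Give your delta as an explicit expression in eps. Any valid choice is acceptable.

Let eps > 0. We want delta > 0 with 0 < |t − 1| < delta ⇒ |(4t + 9)/(t - 9) + 13/8| < eps.
Combining over a common denominator, (4t + 9)/(t - 9) + 13/8 = [(4t + 9)·(-8) − 13·(t - 9)] / [(-8)·(t - 9)] = -45(t − 1) / ((-8)(t - 9)).
So |(4t + 9)/(t - 9) + 13/8| = 45|t − 1| / (8·|t − 9|).
Restrict delta ≤ 4. Then |t − 1| < 4 gives |t − 9| = |(t − 1) + (-8)| ≥ 8 − 4 = 4.
Hence |(4t + 9)/(t - 9) + 13/8| < 45|t − 1|/(8·4) = (45/32)|t − 1|, which is < eps once |t − 1| < (32/45)eps.
Take delta = min(4, (32/45)eps). Then 0 < |t − 1| < delta forces both bounds, so |(4t + 9)/(t - 9) + 13/8| < eps.

delta = min(4, (32/45)eps)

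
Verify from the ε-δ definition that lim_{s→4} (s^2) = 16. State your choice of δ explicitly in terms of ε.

Let ε > 0. We seek δ > 0 with 0 < |s − 4| < δ ⇒ |s^2 − 16| < ε.
Factor: s^2 − 16 = (s − 4)(s + 4), so |s^2 − 16| = |s − 4|·|s + 4|.
Restrict δ ≤ 2. Then |s − 4| < 2 gives |s| < 6, so by the triangle inequality |s + 4| ≤ 6 + 4 = 10.
Hence |s^2 − 16| ≤ 10|s − 4|, which is < ε once |s − 4| < ε/10.
Take δ = min(2, ε/10). If 0 < |s − 4| < δ then both bounds hold and |s^2 − 16| ≤ 10|s − 4| < 10·(ε/10) = ε.

δ = min(2, ε/10)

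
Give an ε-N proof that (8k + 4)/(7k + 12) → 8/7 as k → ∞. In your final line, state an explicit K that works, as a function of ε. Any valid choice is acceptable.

Fix ε > 0. For k ≥ 1, |(8k + 4)/(7k + 12) − (8/7)| = |-68|/(7(7k + 12)) = 68/(7(7k + 12)).
Since 7k + 12 ≥ 7k for k ≥ 1, this is ≤ 68/(7·7k) = (68/49)/k.
So |(8k + 4)/(7k + 12) − (8/7)| < ε whenever k > (68/49)/ε.
Take K = (68/49)/ε. If k > K then |(8k + 4)/(7k + 12) − (8/7)| ≤ (68/49)/k < ε.

K = (68/49)/ε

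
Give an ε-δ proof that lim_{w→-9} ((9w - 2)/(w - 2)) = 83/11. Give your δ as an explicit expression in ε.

Fix ε > 0. We want δ > 0 with 0 < |w + 9| < δ ⇒ |(9w - 2)/(w - 2) − (83/11)| < ε.
Combining over a common denominator, (9w - 2)/(w - 2) − (83/11) = [(9w - 2)·(-11) − (-83)·(w - 2)] / [(-11)·(w - 2)] = -16(w + 9) / ((-11)(w - 2)).
So |(9w - 2)/(w - 2) − (83/11)| = 16|w + 9| / (11·|w − 2|).
Restrict δ ≤ 11/2. Then |w + 9| < 11/2 gives |w − 2| = |(w + 9) + (-11)| ≥ 11 − 11/2 = 11/2.
Hence |(9w - 2)/(w - 2) − (83/11)| < 16|w + 9|/(11·(11/2)) = (32/121)|w + 9|, which is < ε once |w + 9| < (121/32)ε.
Take δ = min(11/2, (121/32)ε). Then 0 < |w + 9| < δ forces both bounds, so |(9w - 2)/(w - 2) − (83/11)| < ε.

δ = min(11/2, (121/32)ε)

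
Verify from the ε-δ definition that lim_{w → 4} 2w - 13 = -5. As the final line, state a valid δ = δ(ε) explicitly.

δ = ε/2

Let ε > 0 be given. We need δ > 0 so that 0 < |w − 4| < δ implies |(2w - 13) + 5| < ε.
|(2w - 13) + 5| = |2w - 8| = 2|w − 4|.
So 2|w − 4| < ε exactly when |w − 4| < ε/2.
Choosing δ = ε/2 gives |(2w - 13) + 5| = 2|w − 4| < ε whenever |w − 4| < δ.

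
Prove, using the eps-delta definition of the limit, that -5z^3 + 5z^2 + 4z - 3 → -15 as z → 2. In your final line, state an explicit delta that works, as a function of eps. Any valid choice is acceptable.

delta = min(1, eps/66)

Fix eps > 0. We want delta > 0 such that 0 < |z − 2| < delta implies |(-5z^3 + 5z^2 + 4z - 3) + 15| < eps.
(-5z^3 + 5z^2 + 4z - 3) + 15 = -5z^3 + 5z^2 + 4z + 12 = (z − 2)(-5z^2 - 5z - 6).
So |(-5z^3 + 5z^2 + 4z - 3) + 15| = |z − 2|·|-5z^2 - 5z - 6|.
Assume first that |z − 2| < 1, so |z| < 3. Then |-5z^2 - 5z - 6| ≤ 5·3^2 + 5·3 + 6 = 66.
Hence |(-5z^3 + 5z^2 + 4z - 3) + 15| ≤ 66|z − 2| < eps provided |z − 2| < eps/66.
Take delta = min(1, eps/66). Then 0 < |z − 2| < delta gives both |z − 2| < 1 and |z − 2| < eps/66, so |(-5z^3 + 5z^2 + 4z - 3) + 15| < eps.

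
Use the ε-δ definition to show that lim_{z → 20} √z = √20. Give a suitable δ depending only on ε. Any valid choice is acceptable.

Suppose ε > 0. We want δ > 0 such that 0 < |z − 20| < δ implies |√z − √20| < ε.
Rationalise: √z − √20 = (z − 20)/(√z + √20), so |√z − √20| = |z − 20|/(√z + √20).
Restrict δ ≤ 20 so that |z − 20| < 20 forces z > 0, and then √z + √20 > √20.
Hence |√z − √20| < |z − 20|/√20, which is < ε once |z − 20| < √20·ε.
Take δ = min(20, √20·ε). If 0 < |z − 20| < δ then z > 0 and |√z − √20| < |z − 20|/√20 < ε.

δ = min(20, √20·ε)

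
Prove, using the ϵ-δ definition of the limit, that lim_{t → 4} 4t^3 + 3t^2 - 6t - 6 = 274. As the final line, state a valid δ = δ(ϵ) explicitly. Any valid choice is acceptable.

Let ϵ > 0 be given. We want δ > 0 such that 0 < |t − 4| < δ implies |(4t^3 + 3t^2 - 6t - 6) − 274| < ϵ.
(4t^3 + 3t^2 - 6t - 6) − 274 = 4t^3 + 3t^2 - 6t - 280 = (t − 4)(4t^2 + 19t + 70).
So |(4t^3 + 3t^2 - 6t - 6) − 274| = |t − 4|·|4t^2 + 19t + 70|.
Require δ ≤ 1. Then |t − 4| < 1 gives |t| < 5, and by the triangle inequality |4t^2 + 19t + 70| ≤ 4·5^2 + 19·5 + 70 = 265.
Hence |(4t^3 + 3t^2 - 6t - 6) − 274| ≤ 265|t − 4| < ϵ provided |t − 4| < ϵ/265.
Choosing δ = min(1, ϵ/265) ensures both conditions, hence |(4t^3 + 3t^2 - 6t - 6) − 274| < ϵ.

δ = min(1, ϵ/265)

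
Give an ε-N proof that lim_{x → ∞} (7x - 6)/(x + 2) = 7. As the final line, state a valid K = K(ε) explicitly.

K = 20/ε

Let ε > 0 be given. We seek K > 0 such that x > K implies |(7x - 6)/(x + 2) − 7| < ε.
(7x - 6)/(x + 2) − 7 = ((7x - 6) − 7(x + 2)) / ((x + 2)) = -20/((x + 2)).
For x > 0 we have x + 2 > x, so |(7x - 6)/(x + 2) − 7| = 20/((x + 2)) < 20/(x) = 20/x.
Thus |(7x - 6)/(x + 2) − 7| < ε whenever x > 20/ε.
Take K = 20/ε. If x > K then |(7x - 6)/(x + 2) − 7| < 20/x < ε.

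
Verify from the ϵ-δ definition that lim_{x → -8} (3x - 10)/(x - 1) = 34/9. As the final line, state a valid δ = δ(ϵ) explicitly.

δ = min(9/2, (81/14)ϵ)

Let ϵ > 0. We want δ > 0 with 0 < |x + 8| < δ ⇒ |(3x - 10)/(x - 1) − (34/9)| < ϵ.
Combining over a common denominator, (3x - 10)/(x - 1) − (34/9) = [(3x - 10)·(-9) − (-34)·(x - 1)] / [(-9)·(x - 1)] = 7(x + 8) / ((-9)(x - 1)).
So |(3x - 10)/(x - 1) − (34/9)| = 7|x + 8| / (9·|x − 1|).
Restrict δ ≤ 9/2. Then |x + 8| < 9/2 gives |x − 1| = |(x + 8) + (-9)| ≥ 9 − 9/2 = 9/2.
Hence |(3x - 10)/(x - 1) − (34/9)| < 7|x + 8|/(9·(9/2)) = (14/81)|x + 8|, which is < ϵ once |x + 8| < (81/14)ϵ.
Take δ = min(9/2, (81/14)ϵ). Then 0 < |x + 8| < δ forces both bounds, so |(3x - 10)/(x - 1) − (34/9)| < ϵ.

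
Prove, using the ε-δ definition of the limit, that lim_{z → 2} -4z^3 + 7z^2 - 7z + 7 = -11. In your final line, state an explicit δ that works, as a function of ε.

Let ε > 0. We want δ > 0 such that 0 < |z − 2| < δ implies |(-4z^3 + 7z^2 - 7z + 7) + 11| < ε.
(-4z^3 + 7z^2 - 7z + 7) + 11 = -4z^3 + 7z^2 - 7z + 18 = (z − 2)(-4z^2 - z - 9).
So |(-4z^3 + 7z^2 - 7z + 7) + 11| = |z − 2|·|-4z^2 - z - 9|.
Assume first that |z − 2| < 2, so |z| < 4. Then |-4z^2 - z - 9| ≤ 4·4^2 + 4 + 9 = 77.
Hence |(-4z^3 + 7z^2 - 7z + 7) + 11| ≤ 77|z − 2| < ε provided |z − 2| < ε/77.
Choosing δ = min(2, ε/77) ensures both conditions, hence |(-4z^3 + 7z^2 - 7z + 7) + 11| < ε.

δ = min(2, ε/77)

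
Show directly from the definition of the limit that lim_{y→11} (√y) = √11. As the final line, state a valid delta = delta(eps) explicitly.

delta = min(11, √11·eps)

Let eps > 0. We want delta > 0 such that 0 < |y − 11| < delta implies |√y − √11| < eps.
Multiplying by the conjugate, |√y − √11| = |y − 11|/(√y + √11).
Restrict delta ≤ 11 so that |y − 11| < 11 forces y > 0, and then √y + √11 > √11.
Hence |√y − √11| < |y − 11|/√11, which is < eps once |y − 11| < √11·eps.
Take delta = min(11, √11·eps). If 0 < |y − 11| < delta then y > 0 and |√y − √11| < |y − 11|/√11 < eps.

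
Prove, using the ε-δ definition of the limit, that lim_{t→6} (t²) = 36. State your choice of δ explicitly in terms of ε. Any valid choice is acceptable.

Suppose ε > 0. We seek δ > 0 with 0 < |t − 6| < δ ⇒ |t² − 36| < ε.
Factor: t² − 36 = (t − 6)(t + 6), so |t² − 36| = |t − 6|·|t + 6|.
Impose δ ≤ 1 so that |t| < 7; then |t + 6| ≤ 13.
Hence |t² − 36| ≤ 13|t − 6|, which is < ε once |t − 6| < ε/13.
Take δ = min(1, ε/13). If 0 < |t − 6| < δ then both bounds hold and |t² − 36| ≤ 13|t − 6| < 13·(ε/13) = ε.

δ = min(1, ε/13)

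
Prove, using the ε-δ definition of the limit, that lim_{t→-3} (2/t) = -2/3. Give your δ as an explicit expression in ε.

δ = min(3/2, (9/4)ε)

Let ε > 0 be given. We seek δ > 0 such that 0 < |t + 3| < δ implies |2/t + 2/3| < ε.
|2/t + 2/3| = 2·|-3 − t|/(3·|t|) = 2|t + 3|/(3|t|).
Restrict δ ≤ 3/2. Then |t + 3| < 3/2 gives |t| > 3/2, so 3|t| > 9/2.
Then |2/t + 2/3| < 2|t + 3|/(9/2), which is < ε when |t + 3| < (9/4)ε.
Take δ = min(3/2, (9/4)ε). Then 0 < |t + 3| < δ gives both |t + 3| < 3/2 and |t + 3| < (9/4)ε, so |2/t + 2/3| < ε.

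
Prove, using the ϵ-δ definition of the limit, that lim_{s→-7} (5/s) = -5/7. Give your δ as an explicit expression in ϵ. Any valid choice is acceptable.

Suppose ϵ > 0. We seek δ > 0 such that 0 < |s + 7| < δ implies |5/s + 5/7| < ϵ.
|5/s + 5/7| = 5·|-7 − s|/(7·|s|) = 5|s + 7|/(7|s|).
Require δ ≤ 7/2 so that |s| > 7 − 7/2 = 7/2, hence 7|s| > 49/2.
Then |5/s + 5/7| < 5|s + 7|/(49/2), which is < ϵ when |s + 7| < (49/10)ϵ.
Take δ = min(7/2, (49/10)ϵ). Then 0 < |s + 7| < δ gives both |s + 7| < 7/2 and |s + 7| < (49/10)ϵ, so |5/s + 5/7| < ϵ.

δ = min(7/2, (49/10)ϵ)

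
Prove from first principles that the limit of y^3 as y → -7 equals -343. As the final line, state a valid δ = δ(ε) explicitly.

Suppose ε > 0. We seek δ > 0 with 0 < |y + 7| < δ ⇒ |y^3 + 343| < ε.
Factor: y^3 + 343 = (y + 7)(y^2 - 7y + 49), so |y^3 + 343| = |y + 7|·|y^2 - 7y + 49|.
Impose δ ≤ 1 so that |y| < 8; then |y^2 - 7y + 49| ≤ 169.
Hence |y^3 + 343| ≤ 169|y + 7|, which is < ε once |y + 7| < ε/169.
Take δ = min(1, ε/169). If 0 < |y + 7| < δ then both bounds hold and |y^3 + 343| ≤ 169|y + 7| < 169·(ε/169) = ε.

δ = min(1, ε/169)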